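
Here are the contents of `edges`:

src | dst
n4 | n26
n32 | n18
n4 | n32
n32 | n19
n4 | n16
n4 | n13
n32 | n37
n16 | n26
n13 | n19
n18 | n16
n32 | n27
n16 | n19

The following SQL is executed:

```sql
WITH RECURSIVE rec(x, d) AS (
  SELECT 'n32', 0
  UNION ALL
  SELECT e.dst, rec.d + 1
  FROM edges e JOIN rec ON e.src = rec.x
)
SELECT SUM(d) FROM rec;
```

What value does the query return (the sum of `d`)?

Base: (n32, d=0).
Iteration 1: edges from {n32} -> (n18, d=1), (n19, d=1), (n27, d=1), (n37, d=1).
Iteration 2: edges from {n18,n19,n27,n37} -> (n16, d=2).
Iteration 3: edges from {n16} -> (n19, d=3), (n26, d=3).
Iteration 4: no outgoing edges from {n19,n26}; recursion stops.
SUM(d) = 0 + 1 + 1 + 1 + 1 + 2 + 3 + 3 = 12.

12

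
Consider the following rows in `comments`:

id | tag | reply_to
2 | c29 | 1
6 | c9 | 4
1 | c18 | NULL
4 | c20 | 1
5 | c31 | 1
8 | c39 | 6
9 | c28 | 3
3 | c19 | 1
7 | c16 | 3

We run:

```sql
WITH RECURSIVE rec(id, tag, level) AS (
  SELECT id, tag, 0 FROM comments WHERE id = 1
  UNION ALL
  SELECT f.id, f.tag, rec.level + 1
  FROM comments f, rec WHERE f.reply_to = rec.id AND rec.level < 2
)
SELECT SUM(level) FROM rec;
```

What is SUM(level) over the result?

10

Base: id=1 (c18) at level 0.
Iteration 1: rows with reply_to in {1} -> c29 (id 2, level 1), c19 (id 3, level 1), c20 (id 4, level 1), c31 (id 5, level 1).
Iteration 2: rows with reply_to in {2,3,4,5} -> c9 (id 6, level 2), c16 (id 7, level 2), c28 (id 9, level 2).
Iteration 3: level < 2 fails for all current rows; recursion stops.
SUM(level) = 0 + 1 + 1 + 1 + 1 + 2 + 2 + 2 = 10.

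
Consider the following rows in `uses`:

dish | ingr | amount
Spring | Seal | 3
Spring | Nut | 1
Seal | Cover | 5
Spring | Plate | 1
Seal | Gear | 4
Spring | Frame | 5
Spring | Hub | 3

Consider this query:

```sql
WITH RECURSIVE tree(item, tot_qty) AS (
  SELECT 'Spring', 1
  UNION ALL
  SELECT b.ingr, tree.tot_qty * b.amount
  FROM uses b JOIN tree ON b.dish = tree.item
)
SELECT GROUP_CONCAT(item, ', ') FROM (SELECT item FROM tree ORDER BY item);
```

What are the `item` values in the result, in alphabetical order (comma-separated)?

Base: (Spring, tot_qty=1).
Iteration 1: components of {Spring} -> Frame = 1*5 = 5, Hub = 1*3 = 3, Nut = 1*1 = 1, Plate = 1*1 = 1, Seal = 1*3 = 3.
Iteration 2: components of {Frame,Hub,Nut,Plate,Seal} -> Cover = 3*5 = 15, Gear = 3*4 = 12.
Iteration 3: no further components; recursion stops.

Cover, Frame, Gear, Hub, Nut, Plate, Seal, Spring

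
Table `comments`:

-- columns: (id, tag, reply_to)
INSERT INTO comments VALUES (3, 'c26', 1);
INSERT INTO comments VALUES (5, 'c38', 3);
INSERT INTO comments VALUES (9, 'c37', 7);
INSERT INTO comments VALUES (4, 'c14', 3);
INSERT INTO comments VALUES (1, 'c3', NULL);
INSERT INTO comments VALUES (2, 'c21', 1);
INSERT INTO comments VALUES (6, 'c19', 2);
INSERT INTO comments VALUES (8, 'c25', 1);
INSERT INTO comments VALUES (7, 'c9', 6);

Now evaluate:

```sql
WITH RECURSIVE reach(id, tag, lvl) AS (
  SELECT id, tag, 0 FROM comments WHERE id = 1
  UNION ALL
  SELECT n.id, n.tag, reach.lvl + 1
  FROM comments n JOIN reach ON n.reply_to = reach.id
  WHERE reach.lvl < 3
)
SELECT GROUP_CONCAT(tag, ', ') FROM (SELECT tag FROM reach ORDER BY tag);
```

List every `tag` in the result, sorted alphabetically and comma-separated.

Base: id=1 (c3) at lvl 0.
Iteration 1: rows with reply_to in {1} -> c21 (id 2, lvl 1), c26 (id 3, lvl 1), c25 (id 8, lvl 1).
Iteration 2: rows with reply_to in {2,3,8} -> c14 (id 4, lvl 2), c38 (id 5, lvl 2), c19 (id 6, lvl 2).
Iteration 3: rows with reply_to in {4,5,6} -> c9 (id 7, lvl 3).
Iteration 4: lvl < 3 fails for all current rows; recursion stops.

c14, c19, c21, c25, c26, c3, c38, c9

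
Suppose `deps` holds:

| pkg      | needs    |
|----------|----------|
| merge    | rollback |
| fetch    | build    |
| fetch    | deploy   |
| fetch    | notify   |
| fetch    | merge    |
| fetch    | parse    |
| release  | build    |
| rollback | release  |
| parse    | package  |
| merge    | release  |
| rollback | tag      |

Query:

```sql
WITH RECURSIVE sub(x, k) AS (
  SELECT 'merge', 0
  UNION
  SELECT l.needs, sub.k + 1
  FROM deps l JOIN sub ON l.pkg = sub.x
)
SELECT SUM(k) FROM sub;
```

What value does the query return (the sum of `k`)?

11

Base: (merge, k=0).
Iteration 1: edges from {merge} -> (release, k=1), (rollback, k=1).
Iteration 2: edges from {release,rollback} -> (build, k=2), (release, k=2), (tag, k=2).
Iteration 3: edges from {build,release,tag} -> (build, k=3).
Iteration 4: no outgoing edges from {build}; recursion stops.
SUM(k) = 0 + 1 + 1 + 2 + 2 + 2 + 3 = 11.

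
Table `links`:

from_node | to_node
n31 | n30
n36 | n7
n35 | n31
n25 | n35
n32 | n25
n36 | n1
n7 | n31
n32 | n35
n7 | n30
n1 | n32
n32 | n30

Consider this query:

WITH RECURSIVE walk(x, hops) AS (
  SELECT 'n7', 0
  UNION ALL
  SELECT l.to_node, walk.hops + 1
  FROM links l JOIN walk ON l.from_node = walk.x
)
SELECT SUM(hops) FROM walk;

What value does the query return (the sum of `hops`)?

4

Base: (n7, hops=0).
Iteration 1: edges from {n7} -> (n30, hops=1), (n31, hops=1).
Iteration 2: edges from {n30,n31} -> (n30, hops=2).
Iteration 3: no outgoing edges from {n30}; recursion stops.
SUM(hops) = 0 + 1 + 1 + 2 = 4.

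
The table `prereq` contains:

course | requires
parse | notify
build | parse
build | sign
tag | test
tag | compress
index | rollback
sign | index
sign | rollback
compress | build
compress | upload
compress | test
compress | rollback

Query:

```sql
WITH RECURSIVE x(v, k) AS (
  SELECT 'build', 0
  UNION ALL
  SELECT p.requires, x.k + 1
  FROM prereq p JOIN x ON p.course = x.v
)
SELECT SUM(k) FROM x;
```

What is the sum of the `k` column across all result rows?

11

Base: (build, k=0).
Iteration 1: edges from {build} -> (parse, k=1), (sign, k=1).
Iteration 2: edges from {parse,sign} -> (index, k=2), (notify, k=2), (rollback, k=2).
Iteration 3: edges from {index,notify,rollback} -> (rollback, k=3).
Iteration 4: no outgoing edges from {rollback}; recursion stops.
SUM(k) = 0 + 1 + 1 + 2 + 2 + 2 + 3 = 11.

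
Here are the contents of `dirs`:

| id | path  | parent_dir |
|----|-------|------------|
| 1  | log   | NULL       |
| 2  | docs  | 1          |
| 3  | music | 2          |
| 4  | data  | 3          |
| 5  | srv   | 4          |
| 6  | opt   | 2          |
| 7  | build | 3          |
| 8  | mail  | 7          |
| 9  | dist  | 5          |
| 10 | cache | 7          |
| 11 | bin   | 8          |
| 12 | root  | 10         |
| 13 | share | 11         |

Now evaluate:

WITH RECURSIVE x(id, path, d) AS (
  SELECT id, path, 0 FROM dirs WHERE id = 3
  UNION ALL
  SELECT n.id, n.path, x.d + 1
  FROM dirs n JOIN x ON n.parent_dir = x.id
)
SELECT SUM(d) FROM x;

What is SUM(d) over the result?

21

Base: id=3 (music) at d 0.
Iteration 1: rows with parent_dir in {3} -> data (id 4, d 1), build (id 7, d 1).
Iteration 2: rows with parent_dir in {4,7} -> srv (id 5, d 2), mail (id 8, d 2), cache (id 10, d 2).
Iteration 3: rows with parent_dir in {5,8,10} -> dist (id 9, d 3), bin (id 11, d 3), root (id 12, d 3).
Iteration 4: rows with parent_dir in {9,11,12} -> share (id 13, d 4).
Iteration 5: no rows with parent_dir in {13}; recursion stops.
SUM(d) = 0 + 1 + 1 + 2 + 2 + 2 + 3 + 3 + 3 + 4 = 21.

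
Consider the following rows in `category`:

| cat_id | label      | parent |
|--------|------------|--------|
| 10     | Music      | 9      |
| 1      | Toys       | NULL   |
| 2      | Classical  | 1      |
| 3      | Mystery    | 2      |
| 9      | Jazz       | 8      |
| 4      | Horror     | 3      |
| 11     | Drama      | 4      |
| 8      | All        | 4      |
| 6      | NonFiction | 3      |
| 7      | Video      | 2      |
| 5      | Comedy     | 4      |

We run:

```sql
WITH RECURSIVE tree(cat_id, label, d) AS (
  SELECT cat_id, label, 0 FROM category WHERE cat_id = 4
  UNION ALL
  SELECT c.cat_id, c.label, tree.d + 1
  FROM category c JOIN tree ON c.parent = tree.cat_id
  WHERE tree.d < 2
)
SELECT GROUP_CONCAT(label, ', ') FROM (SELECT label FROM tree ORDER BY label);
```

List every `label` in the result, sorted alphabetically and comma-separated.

Base: cat_id=4 (Horror) at d 0.
Iteration 1: rows with parent in {4} -> Comedy (id 5, d 1), All (id 8, d 1), Drama (id 11, d 1).
Iteration 2: rows with parent in {5,8,11} -> Jazz (id 9, d 2).
Iteration 3: d < 2 fails for all current rows; recursion stops.

All, Comedy, Drama, Horror, Jazz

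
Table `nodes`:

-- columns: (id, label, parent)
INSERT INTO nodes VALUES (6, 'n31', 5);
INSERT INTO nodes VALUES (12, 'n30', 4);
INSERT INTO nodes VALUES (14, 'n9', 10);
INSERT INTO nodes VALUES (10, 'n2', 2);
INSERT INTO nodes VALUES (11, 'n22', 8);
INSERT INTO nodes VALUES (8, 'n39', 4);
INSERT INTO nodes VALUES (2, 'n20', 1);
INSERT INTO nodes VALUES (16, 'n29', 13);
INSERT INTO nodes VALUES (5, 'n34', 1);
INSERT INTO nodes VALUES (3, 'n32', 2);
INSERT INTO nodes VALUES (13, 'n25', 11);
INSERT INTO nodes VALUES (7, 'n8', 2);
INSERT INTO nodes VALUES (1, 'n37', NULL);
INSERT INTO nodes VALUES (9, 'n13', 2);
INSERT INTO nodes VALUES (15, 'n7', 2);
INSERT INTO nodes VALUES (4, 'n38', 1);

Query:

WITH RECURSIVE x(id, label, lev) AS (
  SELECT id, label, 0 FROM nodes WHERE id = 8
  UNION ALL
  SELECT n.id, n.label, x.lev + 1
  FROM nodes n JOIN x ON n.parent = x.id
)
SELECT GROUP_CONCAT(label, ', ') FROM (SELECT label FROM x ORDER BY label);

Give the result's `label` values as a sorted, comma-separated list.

n22, n25, n29, n39

Base: id=8 (n39) at lev 0.
Iteration 1: rows with parent in {8} -> n22 (id 11, lev 1).
Iteration 2: rows with parent in {11} -> n25 (id 13, lev 2).
Iteration 3: rows with parent in {13} -> n29 (id 16, lev 3).
Iteration 4: no rows with parent in {16}; recursion stops.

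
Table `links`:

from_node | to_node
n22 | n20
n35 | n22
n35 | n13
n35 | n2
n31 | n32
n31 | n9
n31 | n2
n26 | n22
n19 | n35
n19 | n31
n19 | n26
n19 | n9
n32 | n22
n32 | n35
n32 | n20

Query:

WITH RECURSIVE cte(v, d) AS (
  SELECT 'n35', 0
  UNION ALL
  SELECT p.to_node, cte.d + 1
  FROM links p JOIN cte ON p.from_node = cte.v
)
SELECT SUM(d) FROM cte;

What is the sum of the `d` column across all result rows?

5

Base: (n35, d=0).
Iteration 1: edges from {n35} -> (n13, d=1), (n2, d=1), (n22, d=1).
Iteration 2: edges from {n13,n2,n22} -> (n20, d=2).
Iteration 3: no outgoing edges from {n20}; recursion stops.
SUM(d) = 0 + 1 + 1 + 1 + 2 = 5.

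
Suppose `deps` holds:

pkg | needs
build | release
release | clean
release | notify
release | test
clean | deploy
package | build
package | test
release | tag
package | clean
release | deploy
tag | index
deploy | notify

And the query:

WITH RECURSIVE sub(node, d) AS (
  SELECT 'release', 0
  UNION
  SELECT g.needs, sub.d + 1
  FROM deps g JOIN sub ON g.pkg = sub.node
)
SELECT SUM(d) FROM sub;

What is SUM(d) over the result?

Base: (release, d=0).
Iteration 1: edges from {release} -> (clean, d=1), (deploy, d=1), (notify, d=1), (tag, d=1), (test, d=1).
Iteration 2: edges from {clean,deploy,notify,tag,test} -> (deploy, d=2), (index, d=2), (notify, d=2).
Iteration 3: edges from {deploy,index,notify} -> (notify, d=3).
Iteration 4: no outgoing edges from {notify}; recursion stops.
SUM(d) = 0 + 1 + 1 + 1 + 1 + 1 + 2 + 2 + 2 + 3 = 14.

14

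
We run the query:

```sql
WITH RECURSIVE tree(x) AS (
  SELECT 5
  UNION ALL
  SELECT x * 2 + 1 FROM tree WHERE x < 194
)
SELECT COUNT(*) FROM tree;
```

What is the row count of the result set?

Base: x=5.
Iteration 1: 5 < 194 holds -> x = 5 * 2 + 1 = 11.
Iteration 2: 11 < 194 holds -> x = 11 * 2 + 1 = 23.
Iteration 3: 23 < 194 holds -> x = 23 * 2 + 1 = 47.
Iteration 4: 47 < 194 holds -> x = 47 * 2 + 1 = 95.
Iteration 5: 95 < 194 holds -> x = 95 * 2 + 1 = 191.
Iteration 6: 191 < 194 holds -> x = 191 * 2 + 1 = 383.
Iteration 7: 383 < 194 fails; recursion stops.
Total rows emitted: 7.

7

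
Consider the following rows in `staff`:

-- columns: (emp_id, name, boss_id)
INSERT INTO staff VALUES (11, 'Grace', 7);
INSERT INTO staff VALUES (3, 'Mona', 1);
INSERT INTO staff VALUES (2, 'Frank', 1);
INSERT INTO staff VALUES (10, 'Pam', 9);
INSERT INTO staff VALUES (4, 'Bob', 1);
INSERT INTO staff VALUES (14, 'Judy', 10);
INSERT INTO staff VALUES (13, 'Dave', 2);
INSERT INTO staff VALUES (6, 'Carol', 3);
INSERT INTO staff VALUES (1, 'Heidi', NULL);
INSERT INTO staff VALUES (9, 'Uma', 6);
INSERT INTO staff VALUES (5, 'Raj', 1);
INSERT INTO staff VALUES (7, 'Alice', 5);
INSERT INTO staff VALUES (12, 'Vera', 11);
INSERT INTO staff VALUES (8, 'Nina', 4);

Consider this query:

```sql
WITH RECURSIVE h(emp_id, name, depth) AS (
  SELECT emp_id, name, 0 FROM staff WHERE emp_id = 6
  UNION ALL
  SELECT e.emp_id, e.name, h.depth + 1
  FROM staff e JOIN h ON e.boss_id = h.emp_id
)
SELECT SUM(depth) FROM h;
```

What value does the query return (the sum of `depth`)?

6

Base: emp_id=6 (Carol) at depth 0.
Iteration 1: rows with boss_id in {6} -> Uma (id 9, depth 1).
Iteration 2: rows with boss_id in {9} -> Pam (id 10, depth 2).
Iteration 3: rows with boss_id in {10} -> Judy (id 14, depth 3).
Iteration 4: no rows with boss_id in {14}; recursion stops.
SUM(depth) = 0 + 1 + 2 + 3 = 6.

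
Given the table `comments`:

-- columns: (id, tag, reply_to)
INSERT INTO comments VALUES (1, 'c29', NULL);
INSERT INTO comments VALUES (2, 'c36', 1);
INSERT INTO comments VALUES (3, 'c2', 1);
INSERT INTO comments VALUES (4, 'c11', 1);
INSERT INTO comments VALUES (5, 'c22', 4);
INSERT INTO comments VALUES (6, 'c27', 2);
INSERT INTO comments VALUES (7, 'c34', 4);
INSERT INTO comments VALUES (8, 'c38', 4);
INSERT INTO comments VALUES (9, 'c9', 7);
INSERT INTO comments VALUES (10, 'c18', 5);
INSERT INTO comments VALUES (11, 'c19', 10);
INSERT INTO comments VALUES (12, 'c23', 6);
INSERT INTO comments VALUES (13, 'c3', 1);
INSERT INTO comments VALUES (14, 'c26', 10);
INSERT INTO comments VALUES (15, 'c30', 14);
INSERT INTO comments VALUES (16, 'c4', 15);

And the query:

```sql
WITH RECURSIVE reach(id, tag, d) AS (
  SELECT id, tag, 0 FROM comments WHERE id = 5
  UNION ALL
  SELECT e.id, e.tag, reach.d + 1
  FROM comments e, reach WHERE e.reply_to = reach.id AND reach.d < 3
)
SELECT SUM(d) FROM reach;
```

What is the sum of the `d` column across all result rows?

Base: id=5 (c22) at d 0.
Iteration 1: rows with reply_to in {5} -> c18 (id 10, d 1).
Iteration 2: rows with reply_to in {10} -> c19 (id 11, d 2), c26 (id 14, d 2).
Iteration 3: rows with reply_to in {11,14} -> c30 (id 15, d 3).
Iteration 4: d < 3 fails for all current rows; recursion stops.
SUM(d) = 0 + 1 + 2 + 2 + 3 = 8.

8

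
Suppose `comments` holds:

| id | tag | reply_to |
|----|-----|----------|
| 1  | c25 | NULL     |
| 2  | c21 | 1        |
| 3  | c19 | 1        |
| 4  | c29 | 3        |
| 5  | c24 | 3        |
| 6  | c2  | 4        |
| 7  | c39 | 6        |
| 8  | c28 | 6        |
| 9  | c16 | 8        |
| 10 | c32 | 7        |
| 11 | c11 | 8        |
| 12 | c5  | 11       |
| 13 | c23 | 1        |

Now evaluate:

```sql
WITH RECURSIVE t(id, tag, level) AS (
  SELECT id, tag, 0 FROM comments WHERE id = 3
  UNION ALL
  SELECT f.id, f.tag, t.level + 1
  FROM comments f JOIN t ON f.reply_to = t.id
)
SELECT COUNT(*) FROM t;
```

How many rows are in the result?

Base: id=3 (c19) at level 0.
Iteration 1: rows with reply_to in {3} -> c29 (id 4, level 1), c24 (id 5, level 1).
Iteration 2: rows with reply_to in {4,5} -> c2 (id 6, level 2).
Iteration 3: rows with reply_to in {6} -> c39 (id 7, level 3), c28 (id 8, level 3).
Iteration 4: rows with reply_to in {7,8} -> c16 (id 9, level 4), c32 (id 10, level 4), c11 (id 11, level 4).
Iteration 5: rows with reply_to in {9,10,11} -> c5 (id 12, level 5).
Iteration 6: no rows with reply_to in {12}; recursion stops.
Total rows emitted: 10.

10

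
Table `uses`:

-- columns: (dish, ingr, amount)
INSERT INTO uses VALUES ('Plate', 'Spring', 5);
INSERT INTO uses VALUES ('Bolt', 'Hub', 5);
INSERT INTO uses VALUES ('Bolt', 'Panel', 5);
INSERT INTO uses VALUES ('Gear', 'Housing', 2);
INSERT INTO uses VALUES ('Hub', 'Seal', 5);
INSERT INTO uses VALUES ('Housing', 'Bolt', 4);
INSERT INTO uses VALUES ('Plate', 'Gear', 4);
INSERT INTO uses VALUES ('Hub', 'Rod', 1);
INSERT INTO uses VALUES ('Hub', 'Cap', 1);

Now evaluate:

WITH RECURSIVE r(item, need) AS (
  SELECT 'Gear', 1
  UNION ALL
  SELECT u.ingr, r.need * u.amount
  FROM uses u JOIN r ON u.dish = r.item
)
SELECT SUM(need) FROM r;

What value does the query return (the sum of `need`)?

Base: (Gear, need=1).
Iteration 1: components of {Gear} -> Housing = 1*2 = 2.
Iteration 2: components of {Housing} -> Bolt = 2*4 = 8.
Iteration 3: components of {Bolt} -> Hub = 8*5 = 40, Panel = 8*5 = 40.
Iteration 4: components of {Hub,Panel} -> Cap = 40*1 = 40, Rod = 40*1 = 40, Seal = 40*5 = 200.
Iteration 5: no further components; recursion stops.
SUM(need) = 1 + 2 + 8 + 40 + 40 + 40 + 40 + 200 = 371.

371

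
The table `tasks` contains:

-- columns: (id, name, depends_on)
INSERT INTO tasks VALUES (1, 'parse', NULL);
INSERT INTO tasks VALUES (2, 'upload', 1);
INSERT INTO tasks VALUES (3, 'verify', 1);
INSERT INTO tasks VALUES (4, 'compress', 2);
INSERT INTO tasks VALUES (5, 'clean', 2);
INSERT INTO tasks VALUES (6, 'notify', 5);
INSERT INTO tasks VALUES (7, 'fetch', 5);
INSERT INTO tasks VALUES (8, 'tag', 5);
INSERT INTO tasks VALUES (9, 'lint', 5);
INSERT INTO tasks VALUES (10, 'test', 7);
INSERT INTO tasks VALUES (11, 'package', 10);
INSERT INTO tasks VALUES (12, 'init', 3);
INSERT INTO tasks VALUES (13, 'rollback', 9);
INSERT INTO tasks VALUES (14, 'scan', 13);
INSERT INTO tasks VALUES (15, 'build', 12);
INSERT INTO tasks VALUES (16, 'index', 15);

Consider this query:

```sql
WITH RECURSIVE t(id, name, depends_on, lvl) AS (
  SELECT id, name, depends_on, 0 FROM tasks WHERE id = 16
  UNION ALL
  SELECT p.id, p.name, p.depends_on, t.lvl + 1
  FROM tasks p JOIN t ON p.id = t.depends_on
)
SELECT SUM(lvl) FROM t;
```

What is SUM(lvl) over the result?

Base: id=16 (index), depends_on=15, lvl 0.
Iteration 1: join on id=15 -> build (id 15, depends_on=12, lvl 1).
Iteration 2: join on id=12 -> init (id 12, depends_on=3, lvl 2).
Iteration 3: join on id=3 -> verify (id 3, depends_on=1, lvl 3).
Iteration 4: join on id=1 -> parse (id 1, depends_on=NULL, lvl 4).
Iteration 5: depends_on is NULL; no match; recursion stops.
SUM(lvl) = 0 + 1 + 2 + 3 + 4 = 10.

10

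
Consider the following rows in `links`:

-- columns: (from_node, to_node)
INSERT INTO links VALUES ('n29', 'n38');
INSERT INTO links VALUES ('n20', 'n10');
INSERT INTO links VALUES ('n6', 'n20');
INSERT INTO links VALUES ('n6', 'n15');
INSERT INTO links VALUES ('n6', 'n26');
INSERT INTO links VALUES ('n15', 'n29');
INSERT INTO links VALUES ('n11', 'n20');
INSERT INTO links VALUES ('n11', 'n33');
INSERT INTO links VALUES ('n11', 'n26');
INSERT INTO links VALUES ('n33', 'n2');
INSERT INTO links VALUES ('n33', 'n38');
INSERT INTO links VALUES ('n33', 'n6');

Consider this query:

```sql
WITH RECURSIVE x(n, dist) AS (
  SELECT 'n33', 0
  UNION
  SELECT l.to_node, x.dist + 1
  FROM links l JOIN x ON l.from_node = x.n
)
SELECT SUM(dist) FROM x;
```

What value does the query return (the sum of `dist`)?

Base: (n33, dist=0).
Iteration 1: edges from {n33} -> (n2, dist=1), (n38, dist=1), (n6, dist=1).
Iteration 2: edges from {n2,n38,n6} -> (n15, dist=2), (n20, dist=2), (n26, dist=2).
Iteration 3: edges from {n15,n20,n26} -> (n10, dist=3), (n29, dist=3).
Iteration 4: edges from {n10,n29} -> (n38, dist=4).
Iteration 5: no outgoing edges from {n38}; recursion stops.
SUM(dist) = 0 + 1 + 1 + 1 + 2 + 2 + 2 + 3 + 3 + 4 = 19.

19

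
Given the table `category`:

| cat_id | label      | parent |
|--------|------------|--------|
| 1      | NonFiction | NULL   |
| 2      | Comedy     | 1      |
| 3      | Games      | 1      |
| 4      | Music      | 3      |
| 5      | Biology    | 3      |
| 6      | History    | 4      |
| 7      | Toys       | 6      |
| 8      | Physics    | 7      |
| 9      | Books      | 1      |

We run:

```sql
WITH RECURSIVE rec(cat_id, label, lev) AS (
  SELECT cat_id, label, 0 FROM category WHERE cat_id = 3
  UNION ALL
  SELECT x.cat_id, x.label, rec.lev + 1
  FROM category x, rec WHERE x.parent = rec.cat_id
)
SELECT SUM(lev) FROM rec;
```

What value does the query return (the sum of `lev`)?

11

Base: cat_id=3 (Games) at lev 0.
Iteration 1: rows with parent in {3} -> Music (id 4, lev 1), Biology (id 5, lev 1).
Iteration 2: rows with parent in {4,5} -> History (id 6, lev 2).
Iteration 3: rows with parent in {6} -> Toys (id 7, lev 3).
Iteration 4: rows with parent in {7} -> Physics (id 8, lev 4).
Iteration 5: no rows with parent in {8}; recursion stops.
SUM(lev) = 0 + 1 + 1 + 2 + 3 + 4 = 11.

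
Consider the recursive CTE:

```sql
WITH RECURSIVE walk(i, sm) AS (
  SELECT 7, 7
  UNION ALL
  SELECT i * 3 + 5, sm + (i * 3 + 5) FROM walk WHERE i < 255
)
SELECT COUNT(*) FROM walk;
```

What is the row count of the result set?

5

Base: i=7, sm=7.
Iteration 1: 7 < 255 holds -> i = 7 * 3 + 5 = 26, sm = 7 + 26 = 33.
Iteration 2: 26 < 255 holds -> i = 26 * 3 + 5 = 83, sm = 33 + 83 = 116.
Iteration 3: 83 < 255 holds -> i = 83 * 3 + 5 = 254, sm = 116 + 254 = 370.
Iteration 4: 254 < 255 holds -> i = 254 * 3 + 5 = 767, sm = 370 + 767 = 1137.
Iteration 5: 767 < 255 fails; recursion stops.
Total rows emitted: 5.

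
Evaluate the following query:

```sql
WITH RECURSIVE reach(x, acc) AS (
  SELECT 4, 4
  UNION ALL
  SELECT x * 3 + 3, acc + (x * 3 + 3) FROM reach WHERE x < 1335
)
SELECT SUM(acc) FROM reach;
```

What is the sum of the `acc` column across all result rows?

Base: x=4, acc=4.
Iteration 1: 4 < 1335 holds -> x = 4 * 3 + 3 = 15, acc = 4 + 15 = 19.
Iteration 2: 15 < 1335 holds -> x = 15 * 3 + 3 = 48, acc = 19 + 48 = 67.
Iteration 3: 48 < 1335 holds -> x = 48 * 3 + 3 = 147, acc = 67 + 147 = 214.
Iteration 4: 147 < 1335 holds -> x = 147 * 3 + 3 = 444, acc = 214 + 444 = 658.
Iteration 5: 444 < 1335 holds -> x = 444 * 3 + 3 = 1335, acc = 658 + 1335 = 1993.
Iteration 6: 1335 < 1335 fails; recursion stops.
SUM(acc) = 4 + 19 + 67 + 214 + 658 + 1993 = 2955.

2955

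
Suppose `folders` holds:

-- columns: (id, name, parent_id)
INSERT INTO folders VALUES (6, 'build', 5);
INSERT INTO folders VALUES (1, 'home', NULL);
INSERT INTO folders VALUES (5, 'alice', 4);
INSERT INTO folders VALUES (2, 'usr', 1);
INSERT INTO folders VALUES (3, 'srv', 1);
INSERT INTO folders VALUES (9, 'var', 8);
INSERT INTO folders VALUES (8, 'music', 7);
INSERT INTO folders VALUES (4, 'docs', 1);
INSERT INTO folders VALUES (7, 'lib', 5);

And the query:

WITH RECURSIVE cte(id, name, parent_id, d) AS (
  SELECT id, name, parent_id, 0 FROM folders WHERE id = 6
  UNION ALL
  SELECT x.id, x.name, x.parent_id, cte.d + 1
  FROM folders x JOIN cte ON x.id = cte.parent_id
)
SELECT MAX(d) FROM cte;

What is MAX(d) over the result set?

3

Base: id=6 (build), parent_id=5, d 0.
Iteration 1: join on id=5 -> alice (id 5, parent_id=4, d 1).
Iteration 2: join on id=4 -> docs (id 4, parent_id=1, d 2).
Iteration 3: join on id=1 -> home (id 1, parent_id=NULL, d 3).
Iteration 4: parent_id is NULL; no match; recursion stops.
d values: 0, 1, 2, 3; the maximum is 3.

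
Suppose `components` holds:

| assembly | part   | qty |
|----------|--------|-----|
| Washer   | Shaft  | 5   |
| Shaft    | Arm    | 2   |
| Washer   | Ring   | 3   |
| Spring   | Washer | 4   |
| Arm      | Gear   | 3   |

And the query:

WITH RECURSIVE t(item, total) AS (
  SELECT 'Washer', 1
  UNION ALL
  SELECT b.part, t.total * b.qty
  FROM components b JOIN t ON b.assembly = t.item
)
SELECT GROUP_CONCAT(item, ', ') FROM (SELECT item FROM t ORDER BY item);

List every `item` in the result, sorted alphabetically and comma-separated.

Base: (Washer, total=1).
Iteration 1: components of {Washer} -> Ring = 1*3 = 3, Shaft = 1*5 = 5.
Iteration 2: components of {Ring,Shaft} -> Arm = 5*2 = 10.
Iteration 3: components of {Arm} -> Gear = 10*3 = 30.
Iteration 4: no further components; recursion stops.

Arm, Gear, Ring, Shaft, Washer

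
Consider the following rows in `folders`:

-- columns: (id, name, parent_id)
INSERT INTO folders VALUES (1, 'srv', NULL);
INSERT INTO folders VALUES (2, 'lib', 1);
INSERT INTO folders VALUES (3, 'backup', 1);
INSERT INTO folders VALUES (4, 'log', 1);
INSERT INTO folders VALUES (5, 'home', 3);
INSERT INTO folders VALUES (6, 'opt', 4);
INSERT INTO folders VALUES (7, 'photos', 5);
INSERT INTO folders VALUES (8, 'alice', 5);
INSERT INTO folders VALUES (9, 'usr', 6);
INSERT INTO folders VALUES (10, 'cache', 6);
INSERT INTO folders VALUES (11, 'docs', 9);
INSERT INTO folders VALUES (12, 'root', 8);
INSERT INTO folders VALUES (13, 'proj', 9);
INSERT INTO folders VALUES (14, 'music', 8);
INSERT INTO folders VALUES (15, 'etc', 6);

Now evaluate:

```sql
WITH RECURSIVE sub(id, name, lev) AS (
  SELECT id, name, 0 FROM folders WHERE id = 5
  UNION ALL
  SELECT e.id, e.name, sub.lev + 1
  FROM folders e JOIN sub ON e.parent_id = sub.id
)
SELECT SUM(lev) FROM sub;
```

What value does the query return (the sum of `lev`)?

6

Base: id=5 (home) at lev 0.
Iteration 1: rows with parent_id in {5} -> photos (id 7, lev 1), alice (id 8, lev 1).
Iteration 2: rows with parent_id in {7,8} -> root (id 12, lev 2), music (id 14, lev 2).
Iteration 3: no rows with parent_id in {12,14}; recursion stops.
SUM(lev) = 0 + 1 + 1 + 2 + 2 = 6.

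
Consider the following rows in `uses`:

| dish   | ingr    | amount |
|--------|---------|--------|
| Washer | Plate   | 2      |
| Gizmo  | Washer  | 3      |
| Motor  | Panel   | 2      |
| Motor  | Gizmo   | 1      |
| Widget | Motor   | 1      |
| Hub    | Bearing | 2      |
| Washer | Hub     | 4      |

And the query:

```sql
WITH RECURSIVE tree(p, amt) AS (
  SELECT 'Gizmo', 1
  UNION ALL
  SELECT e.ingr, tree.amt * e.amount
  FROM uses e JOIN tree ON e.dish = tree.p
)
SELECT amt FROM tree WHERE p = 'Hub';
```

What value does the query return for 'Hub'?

Base: (Gizmo, amt=1).
Iteration 1: components of {Gizmo} -> Washer = 1*3 = 3.
Iteration 2: components of {Washer} -> Hub = 3*4 = 12, Plate = 3*2 = 6.
Iteration 3: components of {Hub,Plate} -> Bearing = 12*2 = 24.
Iteration 4: no further components; recursion stops.

12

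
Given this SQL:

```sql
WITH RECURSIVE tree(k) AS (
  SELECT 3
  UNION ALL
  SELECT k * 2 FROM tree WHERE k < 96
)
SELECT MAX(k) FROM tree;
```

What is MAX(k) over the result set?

Base: k=3.
Iteration 1: 3 < 96 holds -> k = 3 * 2 = 6.
Iteration 2: 6 < 96 holds -> k = 6 * 2 = 12.
Iteration 3: 12 < 96 holds -> k = 12 * 2 = 24.
Iteration 4: 24 < 96 holds -> k = 24 * 2 = 48.
Iteration 5: 48 < 96 holds -> k = 48 * 2 = 96.
Iteration 6: 96 < 96 fails; recursion stops.
k values: 3, 6, 12, 24, 48, 96; the maximum is 96.

96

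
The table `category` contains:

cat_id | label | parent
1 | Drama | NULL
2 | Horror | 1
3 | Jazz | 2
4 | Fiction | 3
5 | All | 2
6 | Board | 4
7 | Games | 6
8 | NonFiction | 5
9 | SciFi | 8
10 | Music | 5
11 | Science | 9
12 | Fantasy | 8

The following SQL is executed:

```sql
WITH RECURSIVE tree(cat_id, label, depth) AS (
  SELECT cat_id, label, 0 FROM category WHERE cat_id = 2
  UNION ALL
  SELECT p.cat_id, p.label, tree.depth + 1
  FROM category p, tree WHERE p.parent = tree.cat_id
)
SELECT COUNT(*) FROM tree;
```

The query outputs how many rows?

11

Base: cat_id=2 (Horror) at depth 0.
Iteration 1: rows with parent in {2} -> Jazz (id 3, depth 1), All (id 5, depth 1).
Iteration 2: rows with parent in {3,5} -> Fiction (id 4, depth 2), NonFiction (id 8, depth 2), Music (id 10, depth 2).
Iteration 3: rows with parent in {4,8,10} -> Board (id 6, depth 3), SciFi (id 9, depth 3), Fantasy (id 12, depth 3).
Iteration 4: rows with parent in {6,9,12} -> Games (id 7, depth 4), Science (id 11, depth 4).
Iteration 5: no rows with parent in {7,11}; recursion stops.
Total rows emitted: 11.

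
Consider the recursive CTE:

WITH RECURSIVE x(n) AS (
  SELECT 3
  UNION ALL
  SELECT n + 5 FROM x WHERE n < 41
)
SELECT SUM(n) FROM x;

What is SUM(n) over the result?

Base: n=3.
Iteration 1: 3 < 41 holds -> n = 3 + 5 = 8.
Iteration 2: 8 < 41 holds -> n = 8 + 5 = 13.
Iteration 3: 13 < 41 holds -> n = 13 + 5 = 18.
Iteration 4: 18 < 41 holds -> n = 18 + 5 = 23.
Iteration 5: 23 < 41 holds -> n = 23 + 5 = 28.
Iteration 6: 28 < 41 holds -> n = 28 + 5 = 33.
Iteration 7: 33 < 41 holds -> n = 33 + 5 = 38.
Iteration 8: 38 < 41 holds -> n = 38 + 5 = 43.
Iteration 9: 43 < 41 fails; recursion stops.
SUM(n) = 3 + 8 + 13 + 18 + 23 + 28 + 33 + 38 + 43 = 207.

207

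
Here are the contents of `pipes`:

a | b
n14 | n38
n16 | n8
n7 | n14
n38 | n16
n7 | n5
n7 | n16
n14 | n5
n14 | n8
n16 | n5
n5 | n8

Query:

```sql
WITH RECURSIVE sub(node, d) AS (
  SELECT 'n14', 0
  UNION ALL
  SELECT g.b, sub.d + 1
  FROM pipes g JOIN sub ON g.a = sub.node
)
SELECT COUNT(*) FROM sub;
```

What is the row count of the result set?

9

Base: (n14, d=0).
Iteration 1: edges from {n14} -> (n38, d=1), (n5, d=1), (n8, d=1).
Iteration 2: edges from {n38,n5,n8} -> (n16, d=2), (n8, d=2).
Iteration 3: edges from {n16,n8} -> (n5, d=3), (n8, d=3).
Iteration 4: edges from {n5,n8} -> (n8, d=4).
Iteration 5: no outgoing edges from {n8}; recursion stops.
Total rows emitted: 9.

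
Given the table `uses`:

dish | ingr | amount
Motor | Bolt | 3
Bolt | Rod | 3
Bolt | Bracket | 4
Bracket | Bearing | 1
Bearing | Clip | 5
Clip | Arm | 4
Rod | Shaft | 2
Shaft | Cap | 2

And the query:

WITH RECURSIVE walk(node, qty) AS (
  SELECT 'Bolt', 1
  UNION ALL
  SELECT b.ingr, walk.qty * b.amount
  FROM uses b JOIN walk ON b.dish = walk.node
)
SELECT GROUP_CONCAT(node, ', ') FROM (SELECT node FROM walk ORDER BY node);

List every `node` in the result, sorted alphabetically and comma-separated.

Base: (Bolt, qty=1).
Iteration 1: components of {Bolt} -> Bracket = 1*4 = 4, Rod = 1*3 = 3.
Iteration 2: components of {Bracket,Rod} -> Bearing = 4*1 = 4, Shaft = 3*2 = 6.
Iteration 3: components of {Bearing,Shaft} -> Cap = 6*2 = 12, Clip = 4*5 = 20.
Iteration 4: components of {Cap,Clip} -> Arm = 20*4 = 80.
Iteration 5: no further components; recursion stops.

Arm, Bearing, Bolt, Bracket, Cap, Clip, Rod, Shaft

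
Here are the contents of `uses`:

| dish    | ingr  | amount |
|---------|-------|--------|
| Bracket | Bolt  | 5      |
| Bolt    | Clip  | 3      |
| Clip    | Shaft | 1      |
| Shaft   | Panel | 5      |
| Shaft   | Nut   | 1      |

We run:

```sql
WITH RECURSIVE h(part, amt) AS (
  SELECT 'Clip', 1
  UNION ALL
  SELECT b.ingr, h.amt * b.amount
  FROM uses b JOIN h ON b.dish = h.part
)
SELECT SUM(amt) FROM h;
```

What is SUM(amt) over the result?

8

Base: (Clip, amt=1).
Iteration 1: components of {Clip} -> Shaft = 1*1 = 1.
Iteration 2: components of {Shaft} -> Nut = 1*1 = 1, Panel = 1*5 = 5.
Iteration 3: no further components; recursion stops.
SUM(amt) = 1 + 1 + 5 + 1 = 8.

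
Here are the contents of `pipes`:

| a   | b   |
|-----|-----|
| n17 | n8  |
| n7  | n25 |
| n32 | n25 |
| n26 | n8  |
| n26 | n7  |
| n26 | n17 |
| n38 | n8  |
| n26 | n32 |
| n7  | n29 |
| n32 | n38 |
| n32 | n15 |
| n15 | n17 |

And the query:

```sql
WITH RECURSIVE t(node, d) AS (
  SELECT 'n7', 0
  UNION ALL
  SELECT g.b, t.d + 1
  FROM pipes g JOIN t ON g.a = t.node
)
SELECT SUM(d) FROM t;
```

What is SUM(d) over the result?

2

Base: (n7, d=0).
Iteration 1: edges from {n7} -> (n25, d=1), (n29, d=1).
Iteration 2: no outgoing edges from {n25,n29}; recursion stops.
SUM(d) = 0 + 1 + 1 = 2.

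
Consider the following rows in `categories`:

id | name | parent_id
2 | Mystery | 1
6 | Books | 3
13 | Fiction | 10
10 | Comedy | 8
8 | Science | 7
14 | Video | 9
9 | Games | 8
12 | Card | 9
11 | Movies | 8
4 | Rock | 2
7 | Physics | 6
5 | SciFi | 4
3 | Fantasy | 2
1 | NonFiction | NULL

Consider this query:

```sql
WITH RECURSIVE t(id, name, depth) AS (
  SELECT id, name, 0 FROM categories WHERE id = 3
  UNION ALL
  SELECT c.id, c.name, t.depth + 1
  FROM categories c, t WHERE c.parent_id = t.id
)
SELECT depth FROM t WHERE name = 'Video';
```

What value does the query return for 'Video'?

5

Base: id=3 (Fantasy) at depth 0.
Iteration 1: rows with parent_id in {3} -> Books (id 6, depth 1).
Iteration 2: rows with parent_id in {6} -> Physics (id 7, depth 2).
Iteration 3: rows with parent_id in {7} -> Science (id 8, depth 3).
Iteration 4: rows with parent_id in {8} -> Games (id 9, depth 4), Comedy (id 10, depth 4), Movies (id 11, depth 4).
Iteration 5: rows with parent_id in {9,10,11} -> Card (id 12, depth 5), Fiction (id 13, depth 5), Video (id 14, depth 5).
Iteration 6: no rows with parent_id in {12,13,14}; recursion stops.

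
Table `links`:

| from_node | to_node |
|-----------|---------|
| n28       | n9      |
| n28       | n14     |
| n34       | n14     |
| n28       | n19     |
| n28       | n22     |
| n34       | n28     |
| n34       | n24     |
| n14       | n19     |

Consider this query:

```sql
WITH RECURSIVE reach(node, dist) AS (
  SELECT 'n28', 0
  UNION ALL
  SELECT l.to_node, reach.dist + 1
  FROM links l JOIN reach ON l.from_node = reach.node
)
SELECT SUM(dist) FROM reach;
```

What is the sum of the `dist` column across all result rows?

6

Base: (n28, dist=0).
Iteration 1: edges from {n28} -> (n14, dist=1), (n19, dist=1), (n22, dist=1), (n9, dist=1).
Iteration 2: edges from {n14,n19,n22,n9} -> (n19, dist=2).
Iteration 3: no outgoing edges from {n19}; recursion stops.
SUM(dist) = 0 + 1 + 1 + 1 + 1 + 2 = 6.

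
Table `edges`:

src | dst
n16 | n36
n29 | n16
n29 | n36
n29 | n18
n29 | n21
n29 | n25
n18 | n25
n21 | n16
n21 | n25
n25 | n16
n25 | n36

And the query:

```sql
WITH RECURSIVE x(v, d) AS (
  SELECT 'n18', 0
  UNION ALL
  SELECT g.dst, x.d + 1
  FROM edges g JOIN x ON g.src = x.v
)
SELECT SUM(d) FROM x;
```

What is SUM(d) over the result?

8

Base: (n18, d=0).
Iteration 1: edges from {n18} -> (n25, d=1).
Iteration 2: edges from {n25} -> (n16, d=2), (n36, d=2).
Iteration 3: edges from {n16,n36} -> (n36, d=3).
Iteration 4: no outgoing edges from {n36}; recursion stops.
SUM(d) = 0 + 1 + 2 + 2 + 3 = 8.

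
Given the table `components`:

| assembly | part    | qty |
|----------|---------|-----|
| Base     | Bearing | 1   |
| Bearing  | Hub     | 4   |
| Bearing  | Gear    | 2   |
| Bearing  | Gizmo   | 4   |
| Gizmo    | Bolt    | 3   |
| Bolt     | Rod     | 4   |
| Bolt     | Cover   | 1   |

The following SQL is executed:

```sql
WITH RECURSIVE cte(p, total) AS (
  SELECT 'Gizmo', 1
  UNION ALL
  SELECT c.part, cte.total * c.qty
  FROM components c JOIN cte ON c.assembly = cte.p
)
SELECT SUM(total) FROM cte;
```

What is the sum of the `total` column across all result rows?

19

Base: (Gizmo, total=1).
Iteration 1: components of {Gizmo} -> Bolt = 1*3 = 3.
Iteration 2: components of {Bolt} -> Cover = 3*1 = 3, Rod = 3*4 = 12.
Iteration 3: no further components; recursion stops.
SUM(total) = 1 + 3 + 12 + 3 = 19.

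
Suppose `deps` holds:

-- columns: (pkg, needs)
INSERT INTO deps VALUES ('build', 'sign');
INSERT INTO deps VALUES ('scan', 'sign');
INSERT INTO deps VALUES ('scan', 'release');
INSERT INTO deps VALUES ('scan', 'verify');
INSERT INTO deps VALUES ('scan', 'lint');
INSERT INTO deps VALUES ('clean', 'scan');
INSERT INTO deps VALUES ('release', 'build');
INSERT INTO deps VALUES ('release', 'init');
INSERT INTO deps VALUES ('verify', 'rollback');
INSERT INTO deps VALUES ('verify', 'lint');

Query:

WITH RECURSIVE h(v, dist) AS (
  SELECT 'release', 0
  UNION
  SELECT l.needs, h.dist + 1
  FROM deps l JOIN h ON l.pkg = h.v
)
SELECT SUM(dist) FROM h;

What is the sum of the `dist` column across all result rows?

Base: (release, dist=0).
Iteration 1: edges from {release} -> (build, dist=1), (init, dist=1).
Iteration 2: edges from {build,init} -> (sign, dist=2).
Iteration 3: no outgoing edges from {sign}; recursion stops.
SUM(dist) = 0 + 1 + 1 + 2 = 4.

4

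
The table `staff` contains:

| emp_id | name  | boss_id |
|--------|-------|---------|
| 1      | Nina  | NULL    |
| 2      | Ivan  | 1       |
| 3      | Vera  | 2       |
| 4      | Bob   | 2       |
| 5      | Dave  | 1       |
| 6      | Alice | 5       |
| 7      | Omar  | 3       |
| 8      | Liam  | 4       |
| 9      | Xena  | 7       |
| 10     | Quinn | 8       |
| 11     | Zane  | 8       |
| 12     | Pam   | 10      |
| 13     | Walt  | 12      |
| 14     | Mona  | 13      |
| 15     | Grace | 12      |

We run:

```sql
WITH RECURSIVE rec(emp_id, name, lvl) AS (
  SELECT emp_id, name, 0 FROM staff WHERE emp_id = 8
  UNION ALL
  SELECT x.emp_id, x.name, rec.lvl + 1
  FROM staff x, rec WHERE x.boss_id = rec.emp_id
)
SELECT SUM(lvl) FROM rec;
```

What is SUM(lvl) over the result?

14

Base: emp_id=8 (Liam) at lvl 0.
Iteration 1: rows with boss_id in {8} -> Quinn (id 10, lvl 1), Zane (id 11, lvl 1).
Iteration 2: rows with boss_id in {10,11} -> Pam (id 12, lvl 2).
Iteration 3: rows with boss_id in {12} -> Walt (id 13, lvl 3), Grace (id 15, lvl 3).
Iteration 4: rows with boss_id in {13,15} -> Mona (id 14, lvl 4).
Iteration 5: no rows with boss_id in {14}; recursion stops.
SUM(lvl) = 0 + 1 + 1 + 2 + 3 + 3 + 4 = 14.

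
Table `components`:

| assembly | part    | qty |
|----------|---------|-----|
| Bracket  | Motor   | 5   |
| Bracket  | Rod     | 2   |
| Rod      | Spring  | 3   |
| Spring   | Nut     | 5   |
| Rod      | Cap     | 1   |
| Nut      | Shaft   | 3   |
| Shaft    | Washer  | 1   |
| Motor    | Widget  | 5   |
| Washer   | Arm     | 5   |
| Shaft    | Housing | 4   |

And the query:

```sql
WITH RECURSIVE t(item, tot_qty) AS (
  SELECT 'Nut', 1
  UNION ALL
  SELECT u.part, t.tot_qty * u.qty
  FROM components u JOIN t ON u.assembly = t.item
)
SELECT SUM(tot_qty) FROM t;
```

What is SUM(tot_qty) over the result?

Base: (Nut, tot_qty=1).
Iteration 1: components of {Nut} -> Shaft = 1*3 = 3.
Iteration 2: components of {Shaft} -> Housing = 3*4 = 12, Washer = 3*1 = 3.
Iteration 3: components of {Housing,Washer} -> Arm = 3*5 = 15.
Iteration 4: no further components; recursion stops.
SUM(tot_qty) = 1 + 3 + 3 + 12 + 15 = 34.

34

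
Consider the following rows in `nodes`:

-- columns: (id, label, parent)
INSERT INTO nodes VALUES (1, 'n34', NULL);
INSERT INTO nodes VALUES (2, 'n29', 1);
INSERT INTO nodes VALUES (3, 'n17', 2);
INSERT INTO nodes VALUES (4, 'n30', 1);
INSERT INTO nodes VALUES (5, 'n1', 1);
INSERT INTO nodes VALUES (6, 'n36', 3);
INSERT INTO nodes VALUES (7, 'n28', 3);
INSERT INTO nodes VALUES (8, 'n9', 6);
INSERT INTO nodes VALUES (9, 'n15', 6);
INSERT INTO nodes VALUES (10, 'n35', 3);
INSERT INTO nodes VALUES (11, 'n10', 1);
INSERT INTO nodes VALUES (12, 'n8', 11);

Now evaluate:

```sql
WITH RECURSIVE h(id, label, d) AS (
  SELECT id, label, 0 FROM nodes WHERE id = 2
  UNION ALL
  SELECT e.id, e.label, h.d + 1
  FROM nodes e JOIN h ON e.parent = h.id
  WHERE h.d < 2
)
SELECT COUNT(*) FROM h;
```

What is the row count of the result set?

Base: id=2 (n29) at d 0.
Iteration 1: rows with parent in {2} -> n17 (id 3, d 1).
Iteration 2: rows with parent in {3} -> n36 (id 6, d 2), n28 (id 7, d 2), n35 (id 10, d 2).
Iteration 3: d < 2 fails for all current rows; recursion stops.
Total rows emitted: 5.

5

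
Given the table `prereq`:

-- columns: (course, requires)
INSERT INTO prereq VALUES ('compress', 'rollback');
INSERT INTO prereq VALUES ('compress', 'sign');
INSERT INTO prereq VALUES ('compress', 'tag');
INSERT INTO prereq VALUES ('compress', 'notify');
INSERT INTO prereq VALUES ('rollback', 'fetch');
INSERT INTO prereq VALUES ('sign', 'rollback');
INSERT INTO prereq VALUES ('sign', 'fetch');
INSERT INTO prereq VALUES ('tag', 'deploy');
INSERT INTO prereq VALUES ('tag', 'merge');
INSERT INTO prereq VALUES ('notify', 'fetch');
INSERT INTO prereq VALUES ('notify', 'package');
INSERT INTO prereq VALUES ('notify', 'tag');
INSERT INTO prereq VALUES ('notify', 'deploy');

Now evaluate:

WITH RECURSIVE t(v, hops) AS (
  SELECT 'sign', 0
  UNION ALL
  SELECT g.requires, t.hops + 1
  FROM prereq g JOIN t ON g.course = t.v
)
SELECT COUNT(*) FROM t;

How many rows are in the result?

4

Base: (sign, hops=0).
Iteration 1: edges from {sign} -> (fetch, hops=1), (rollback, hops=1).
Iteration 2: edges from {fetch,rollback} -> (fetch, hops=2).
Iteration 3: no outgoing edges from {fetch}; recursion stops.
Total rows emitted: 4.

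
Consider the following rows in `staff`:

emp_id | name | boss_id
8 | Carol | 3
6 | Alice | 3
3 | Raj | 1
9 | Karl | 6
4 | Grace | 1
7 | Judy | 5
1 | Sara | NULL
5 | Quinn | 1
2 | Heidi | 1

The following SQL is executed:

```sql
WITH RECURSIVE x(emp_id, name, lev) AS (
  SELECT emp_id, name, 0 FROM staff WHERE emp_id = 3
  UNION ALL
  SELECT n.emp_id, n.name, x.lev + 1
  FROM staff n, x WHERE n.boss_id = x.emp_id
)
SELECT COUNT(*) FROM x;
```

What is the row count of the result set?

Base: emp_id=3 (Raj) at lev 0.
Iteration 1: rows with boss_id in {3} -> Alice (id 6, lev 1), Carol (id 8, lev 1).
Iteration 2: rows with boss_id in {6,8} -> Karl (id 9, lev 2).
Iteration 3: no rows with boss_id in {9}; recursion stops.
Total rows emitted: 4.

4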